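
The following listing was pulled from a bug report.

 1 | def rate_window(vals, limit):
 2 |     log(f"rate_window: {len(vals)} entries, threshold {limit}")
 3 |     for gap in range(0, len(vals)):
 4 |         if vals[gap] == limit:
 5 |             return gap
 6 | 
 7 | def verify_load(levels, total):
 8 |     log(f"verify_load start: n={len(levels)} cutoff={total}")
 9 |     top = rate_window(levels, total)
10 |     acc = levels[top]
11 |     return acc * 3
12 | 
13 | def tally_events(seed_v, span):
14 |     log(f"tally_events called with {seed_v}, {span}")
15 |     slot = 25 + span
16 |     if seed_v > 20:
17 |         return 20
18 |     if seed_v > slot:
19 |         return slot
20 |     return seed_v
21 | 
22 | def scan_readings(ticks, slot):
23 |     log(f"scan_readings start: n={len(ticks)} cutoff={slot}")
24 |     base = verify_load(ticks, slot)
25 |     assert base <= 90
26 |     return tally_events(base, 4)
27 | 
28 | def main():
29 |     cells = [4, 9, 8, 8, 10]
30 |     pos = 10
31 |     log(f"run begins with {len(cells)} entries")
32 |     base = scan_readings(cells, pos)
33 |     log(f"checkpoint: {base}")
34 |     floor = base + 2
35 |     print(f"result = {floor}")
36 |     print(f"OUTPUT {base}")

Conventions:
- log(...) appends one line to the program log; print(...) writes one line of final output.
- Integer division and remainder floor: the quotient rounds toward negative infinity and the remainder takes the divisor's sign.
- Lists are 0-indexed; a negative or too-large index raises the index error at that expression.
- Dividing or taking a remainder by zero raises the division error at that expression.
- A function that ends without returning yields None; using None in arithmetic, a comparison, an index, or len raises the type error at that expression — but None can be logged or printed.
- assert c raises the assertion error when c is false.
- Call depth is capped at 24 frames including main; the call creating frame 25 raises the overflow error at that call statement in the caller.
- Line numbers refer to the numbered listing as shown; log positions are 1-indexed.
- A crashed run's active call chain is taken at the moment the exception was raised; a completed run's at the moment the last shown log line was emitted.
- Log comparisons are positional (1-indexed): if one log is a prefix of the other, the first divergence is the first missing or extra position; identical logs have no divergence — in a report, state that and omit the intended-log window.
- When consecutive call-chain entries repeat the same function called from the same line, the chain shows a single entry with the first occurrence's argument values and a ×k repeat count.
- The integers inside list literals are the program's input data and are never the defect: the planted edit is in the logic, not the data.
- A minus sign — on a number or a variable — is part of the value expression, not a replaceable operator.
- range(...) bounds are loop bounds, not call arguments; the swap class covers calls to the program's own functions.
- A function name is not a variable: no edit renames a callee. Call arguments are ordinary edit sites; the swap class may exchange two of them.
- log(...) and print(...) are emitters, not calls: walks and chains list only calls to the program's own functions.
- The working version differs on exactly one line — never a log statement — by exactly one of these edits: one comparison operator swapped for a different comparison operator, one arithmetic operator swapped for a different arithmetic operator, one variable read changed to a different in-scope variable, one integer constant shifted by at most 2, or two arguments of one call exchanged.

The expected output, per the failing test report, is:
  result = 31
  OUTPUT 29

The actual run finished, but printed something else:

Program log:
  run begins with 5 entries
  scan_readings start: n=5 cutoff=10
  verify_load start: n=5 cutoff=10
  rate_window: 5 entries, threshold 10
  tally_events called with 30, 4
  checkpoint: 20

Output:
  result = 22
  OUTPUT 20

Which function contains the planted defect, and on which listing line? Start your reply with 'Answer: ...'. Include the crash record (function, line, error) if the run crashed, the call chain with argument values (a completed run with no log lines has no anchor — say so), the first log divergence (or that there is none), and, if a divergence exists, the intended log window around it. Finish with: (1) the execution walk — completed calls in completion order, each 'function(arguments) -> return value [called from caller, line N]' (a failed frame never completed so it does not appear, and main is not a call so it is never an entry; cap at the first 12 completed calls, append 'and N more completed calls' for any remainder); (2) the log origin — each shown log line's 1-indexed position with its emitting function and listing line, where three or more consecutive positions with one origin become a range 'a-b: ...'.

Answer: the defect is in tally_events at line 16.
The tell: Position 6 is the first bad log line: 'checkpoint: 20' should read 'checkpoint: 29'.
Call chain: main.
First divergence: position 6; shown 'checkpoint: 20' vs intended 'checkpoint: 29'.
Intended log window:
  4: rate_window: 5 entries, threshold 10
  5: tally_events called with 30, 4
  6: checkpoint: 29
Execution walk:
  rate_window([4, 9, 8, 8, 10], 10) -> 4  [called from verify_load, line 9]
  verify_load([4, 9, 8, 8, 10], 10) -> 30  [called from scan_readings, line 24]
  tally_events(30, 4) -> 20  [called from scan_readings, line 26]
  scan_readings([4, 9, 8, 8, 10], 10) -> 20  [called from main, line 32]
Log origins:
  1: from main, line 31
  2: from scan_readings, line 23
  3: from verify_load, line 8
  4: from rate_window, line 2
  5: from tally_events, line 14
  6: from main, line 33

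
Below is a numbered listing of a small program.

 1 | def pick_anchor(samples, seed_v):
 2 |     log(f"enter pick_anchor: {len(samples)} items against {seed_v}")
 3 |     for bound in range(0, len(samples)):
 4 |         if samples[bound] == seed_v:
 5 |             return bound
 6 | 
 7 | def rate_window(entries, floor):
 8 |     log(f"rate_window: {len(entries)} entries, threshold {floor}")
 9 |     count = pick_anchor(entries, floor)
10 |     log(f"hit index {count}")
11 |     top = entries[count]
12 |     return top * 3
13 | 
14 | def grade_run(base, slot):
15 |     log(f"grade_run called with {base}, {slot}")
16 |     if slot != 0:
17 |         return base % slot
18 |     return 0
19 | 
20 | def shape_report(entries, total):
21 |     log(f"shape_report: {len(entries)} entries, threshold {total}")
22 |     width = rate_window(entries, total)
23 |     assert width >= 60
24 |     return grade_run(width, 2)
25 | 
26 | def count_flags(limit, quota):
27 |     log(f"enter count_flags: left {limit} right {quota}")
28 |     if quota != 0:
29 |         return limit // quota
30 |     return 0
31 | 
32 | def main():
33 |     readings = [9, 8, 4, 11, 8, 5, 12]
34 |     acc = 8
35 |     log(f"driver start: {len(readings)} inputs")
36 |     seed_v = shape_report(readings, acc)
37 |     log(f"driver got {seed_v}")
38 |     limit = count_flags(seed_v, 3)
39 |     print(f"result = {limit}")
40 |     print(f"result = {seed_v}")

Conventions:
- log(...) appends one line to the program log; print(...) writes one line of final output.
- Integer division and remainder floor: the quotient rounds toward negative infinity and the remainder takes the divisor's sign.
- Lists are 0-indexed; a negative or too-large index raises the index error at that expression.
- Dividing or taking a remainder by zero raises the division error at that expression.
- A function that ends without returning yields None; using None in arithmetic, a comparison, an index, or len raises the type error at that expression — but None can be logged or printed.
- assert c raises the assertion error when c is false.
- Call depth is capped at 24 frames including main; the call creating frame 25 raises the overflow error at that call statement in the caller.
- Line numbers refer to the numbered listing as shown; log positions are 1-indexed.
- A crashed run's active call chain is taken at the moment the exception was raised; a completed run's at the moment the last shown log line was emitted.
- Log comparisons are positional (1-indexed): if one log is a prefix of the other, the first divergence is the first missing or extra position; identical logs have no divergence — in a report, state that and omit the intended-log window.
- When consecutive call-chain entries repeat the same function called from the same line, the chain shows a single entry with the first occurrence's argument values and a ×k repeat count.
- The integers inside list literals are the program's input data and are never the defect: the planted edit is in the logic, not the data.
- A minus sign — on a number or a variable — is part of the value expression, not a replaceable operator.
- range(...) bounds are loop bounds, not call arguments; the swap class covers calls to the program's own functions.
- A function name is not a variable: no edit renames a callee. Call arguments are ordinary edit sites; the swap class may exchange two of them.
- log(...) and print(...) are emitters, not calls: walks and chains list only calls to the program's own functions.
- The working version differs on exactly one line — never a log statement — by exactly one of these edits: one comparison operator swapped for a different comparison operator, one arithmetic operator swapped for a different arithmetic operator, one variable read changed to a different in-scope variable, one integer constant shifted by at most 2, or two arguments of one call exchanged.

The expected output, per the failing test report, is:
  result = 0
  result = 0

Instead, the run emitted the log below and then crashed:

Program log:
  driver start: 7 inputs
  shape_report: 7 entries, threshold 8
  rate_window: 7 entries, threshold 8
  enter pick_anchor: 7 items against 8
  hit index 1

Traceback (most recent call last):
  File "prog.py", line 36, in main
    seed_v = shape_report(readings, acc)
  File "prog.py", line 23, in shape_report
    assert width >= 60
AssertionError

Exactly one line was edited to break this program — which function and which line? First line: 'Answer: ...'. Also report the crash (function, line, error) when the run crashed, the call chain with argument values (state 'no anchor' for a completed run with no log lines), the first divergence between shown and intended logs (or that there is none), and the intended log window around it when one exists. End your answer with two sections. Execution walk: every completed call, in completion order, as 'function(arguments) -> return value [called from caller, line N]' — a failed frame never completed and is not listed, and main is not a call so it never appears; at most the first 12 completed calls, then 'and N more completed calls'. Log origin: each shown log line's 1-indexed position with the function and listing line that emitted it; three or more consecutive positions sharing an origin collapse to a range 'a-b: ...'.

Answer: the defect is in shape_report at line 23.
Key fact: A complete run would log 'grade_run called with 24, 2' next, but this one stopped at 5 lines.
Crash: shape_report, line 23, AssertionError.
Call chain: main -> shape_report([9, 8, 4, 11, 8, 5, 12], 8) (called at line 36).
First divergence: position 6 — after 5 matching lines the faulty run goes silent; intended next line 'grade_run called with 24, 2'.
Intended log window:
  4: enter pick_anchor: 7 items against 8
  5: hit index 1
  6: grade_run called with 24, 2
  7: driver got 0
Execution walk:
  pick_anchor([9, 8, 4, 11, 8, 5, 12], 8) -> 1  [called from rate_window, line 9]
  rate_window([9, 8, 4, 11, 8, 5, 12], 8) -> 24  [called from shape_report, line 22]
Log line origins:
  1: from main, line 35
  2: from shape_report, line 21
  3: from rate_window, line 8
  4: from pick_anchor, line 2
  5: from rate_window, line 10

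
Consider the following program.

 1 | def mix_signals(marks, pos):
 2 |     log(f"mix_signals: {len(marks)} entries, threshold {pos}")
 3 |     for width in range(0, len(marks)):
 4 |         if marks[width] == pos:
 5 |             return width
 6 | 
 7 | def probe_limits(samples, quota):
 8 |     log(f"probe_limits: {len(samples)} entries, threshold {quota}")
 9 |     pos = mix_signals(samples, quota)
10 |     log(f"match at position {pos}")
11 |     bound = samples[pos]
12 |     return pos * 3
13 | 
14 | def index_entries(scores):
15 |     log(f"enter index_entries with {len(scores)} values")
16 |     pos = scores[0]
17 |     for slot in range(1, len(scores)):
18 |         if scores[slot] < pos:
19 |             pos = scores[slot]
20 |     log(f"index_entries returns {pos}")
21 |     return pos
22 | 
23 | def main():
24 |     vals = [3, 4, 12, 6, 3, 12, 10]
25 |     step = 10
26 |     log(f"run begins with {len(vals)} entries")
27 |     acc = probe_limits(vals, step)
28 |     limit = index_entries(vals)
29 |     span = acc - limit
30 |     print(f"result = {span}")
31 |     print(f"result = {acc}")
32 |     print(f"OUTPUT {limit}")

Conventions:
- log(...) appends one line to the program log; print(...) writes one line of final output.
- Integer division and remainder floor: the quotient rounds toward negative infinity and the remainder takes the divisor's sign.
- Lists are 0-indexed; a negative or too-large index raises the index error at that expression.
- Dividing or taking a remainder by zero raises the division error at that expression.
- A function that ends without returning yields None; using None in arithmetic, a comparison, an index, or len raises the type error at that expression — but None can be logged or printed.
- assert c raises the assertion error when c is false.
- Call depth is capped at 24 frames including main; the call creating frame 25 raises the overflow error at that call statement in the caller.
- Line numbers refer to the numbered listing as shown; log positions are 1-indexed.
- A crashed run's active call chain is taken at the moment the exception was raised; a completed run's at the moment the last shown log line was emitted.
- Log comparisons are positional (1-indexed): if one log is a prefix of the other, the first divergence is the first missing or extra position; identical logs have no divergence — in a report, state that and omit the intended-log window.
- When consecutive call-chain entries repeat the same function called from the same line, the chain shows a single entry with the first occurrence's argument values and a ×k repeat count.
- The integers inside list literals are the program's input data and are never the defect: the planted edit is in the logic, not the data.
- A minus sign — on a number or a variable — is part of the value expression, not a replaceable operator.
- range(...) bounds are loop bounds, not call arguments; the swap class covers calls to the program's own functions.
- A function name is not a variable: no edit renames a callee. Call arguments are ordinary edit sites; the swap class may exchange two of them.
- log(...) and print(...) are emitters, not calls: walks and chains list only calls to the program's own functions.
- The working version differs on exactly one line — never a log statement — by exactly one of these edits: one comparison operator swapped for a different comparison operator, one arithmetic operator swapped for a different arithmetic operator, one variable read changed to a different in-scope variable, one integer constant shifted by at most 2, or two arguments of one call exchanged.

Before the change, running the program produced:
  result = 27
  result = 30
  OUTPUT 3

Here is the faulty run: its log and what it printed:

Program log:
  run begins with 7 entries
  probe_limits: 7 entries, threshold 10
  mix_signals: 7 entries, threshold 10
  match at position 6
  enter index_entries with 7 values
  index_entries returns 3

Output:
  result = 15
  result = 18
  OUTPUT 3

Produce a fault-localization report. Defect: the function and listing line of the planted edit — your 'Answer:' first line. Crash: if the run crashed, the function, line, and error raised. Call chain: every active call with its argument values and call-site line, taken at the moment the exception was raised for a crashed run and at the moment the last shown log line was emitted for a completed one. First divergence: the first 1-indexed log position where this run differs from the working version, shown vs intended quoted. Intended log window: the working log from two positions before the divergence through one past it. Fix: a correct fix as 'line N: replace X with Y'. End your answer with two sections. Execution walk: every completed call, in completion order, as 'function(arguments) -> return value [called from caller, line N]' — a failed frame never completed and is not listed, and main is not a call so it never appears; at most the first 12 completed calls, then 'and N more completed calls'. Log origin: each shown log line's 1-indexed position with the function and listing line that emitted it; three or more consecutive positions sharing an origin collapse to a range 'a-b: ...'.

Answer: the defect is in probe_limits at line 12.
Key observation: The logs agree in full; only the final output differs.
Call chain: main -> index_entries([3, 4, 12, 6, 3, 12, 10]) (called at line 28).
First divergence: none (the log streams are identical).
Execution walk:
  mix_signals([3, 4, 12, 6, 3, 12, 10], 10) -> 6  [called from probe_limits, line 9]
  probe_limits([3, 4, 12, 6, 3, 12, 10], 10) -> 18  [called from main, line 27]
  index_entries([3, 4, 12, 6, 3, 12, 10]) -> 3  [called from main, line 28]
Log origin:
  1: emitted by main (line 26)
  2: emitted by probe_limits (line 8)
  3: emitted by mix_signals (line 2)
  4: emitted by probe_limits (line 10)
  5: emitted by index_entries (line 15)
  6: emitted by index_entries (line 20)
A correct fix: line 12: replace `pos` with `bound`.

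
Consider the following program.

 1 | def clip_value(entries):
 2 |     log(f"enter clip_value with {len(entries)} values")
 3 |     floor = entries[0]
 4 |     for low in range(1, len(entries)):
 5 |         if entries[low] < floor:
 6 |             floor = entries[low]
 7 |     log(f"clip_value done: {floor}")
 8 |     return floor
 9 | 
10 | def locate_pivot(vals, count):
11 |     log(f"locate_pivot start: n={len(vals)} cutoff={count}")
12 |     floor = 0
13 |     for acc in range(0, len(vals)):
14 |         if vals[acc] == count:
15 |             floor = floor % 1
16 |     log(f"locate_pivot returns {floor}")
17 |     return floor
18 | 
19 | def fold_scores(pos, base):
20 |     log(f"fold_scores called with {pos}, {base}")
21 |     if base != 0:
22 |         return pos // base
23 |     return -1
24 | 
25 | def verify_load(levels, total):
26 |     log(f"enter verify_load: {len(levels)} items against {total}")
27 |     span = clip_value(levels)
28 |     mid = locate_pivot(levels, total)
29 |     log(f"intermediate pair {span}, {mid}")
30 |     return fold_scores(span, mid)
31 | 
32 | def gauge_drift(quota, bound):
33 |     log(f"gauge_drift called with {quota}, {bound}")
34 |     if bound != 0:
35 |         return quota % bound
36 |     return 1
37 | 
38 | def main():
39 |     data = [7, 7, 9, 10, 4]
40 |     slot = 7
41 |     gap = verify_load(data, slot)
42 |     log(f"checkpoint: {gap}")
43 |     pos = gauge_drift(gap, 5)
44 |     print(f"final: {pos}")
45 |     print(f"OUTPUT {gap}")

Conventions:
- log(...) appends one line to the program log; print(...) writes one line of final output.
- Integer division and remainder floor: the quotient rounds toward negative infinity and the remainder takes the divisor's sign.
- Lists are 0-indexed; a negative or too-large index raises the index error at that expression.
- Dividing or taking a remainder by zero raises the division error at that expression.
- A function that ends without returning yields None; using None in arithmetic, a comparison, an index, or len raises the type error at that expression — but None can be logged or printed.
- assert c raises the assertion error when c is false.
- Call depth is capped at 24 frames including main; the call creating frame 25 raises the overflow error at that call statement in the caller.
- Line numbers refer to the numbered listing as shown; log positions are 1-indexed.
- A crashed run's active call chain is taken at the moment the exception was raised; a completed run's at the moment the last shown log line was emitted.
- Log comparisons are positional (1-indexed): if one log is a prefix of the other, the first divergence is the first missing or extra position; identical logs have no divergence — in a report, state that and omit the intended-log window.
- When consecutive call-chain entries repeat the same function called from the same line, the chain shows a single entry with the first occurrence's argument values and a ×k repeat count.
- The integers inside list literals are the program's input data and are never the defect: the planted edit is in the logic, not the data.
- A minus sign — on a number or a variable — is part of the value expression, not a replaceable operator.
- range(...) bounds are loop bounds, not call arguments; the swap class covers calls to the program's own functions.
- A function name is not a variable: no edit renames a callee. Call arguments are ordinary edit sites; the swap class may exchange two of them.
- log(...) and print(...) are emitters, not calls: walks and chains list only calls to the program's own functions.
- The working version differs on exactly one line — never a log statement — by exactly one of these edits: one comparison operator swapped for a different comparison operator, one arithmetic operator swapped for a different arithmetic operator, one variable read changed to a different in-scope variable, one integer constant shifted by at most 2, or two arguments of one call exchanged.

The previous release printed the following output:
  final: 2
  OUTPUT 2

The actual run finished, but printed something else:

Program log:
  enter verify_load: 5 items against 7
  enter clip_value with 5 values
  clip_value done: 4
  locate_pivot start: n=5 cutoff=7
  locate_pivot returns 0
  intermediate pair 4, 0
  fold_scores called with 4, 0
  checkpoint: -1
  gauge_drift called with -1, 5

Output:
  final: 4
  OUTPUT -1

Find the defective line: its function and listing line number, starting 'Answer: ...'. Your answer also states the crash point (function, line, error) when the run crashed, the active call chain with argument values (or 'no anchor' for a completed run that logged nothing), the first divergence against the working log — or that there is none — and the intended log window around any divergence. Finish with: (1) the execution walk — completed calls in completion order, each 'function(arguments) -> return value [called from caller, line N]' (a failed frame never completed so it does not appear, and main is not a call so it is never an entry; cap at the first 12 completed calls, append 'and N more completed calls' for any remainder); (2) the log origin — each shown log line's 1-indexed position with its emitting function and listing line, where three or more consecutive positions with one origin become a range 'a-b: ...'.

Answer: the defect is in locate_pivot at line 15.
Key fact: The log first diverges at position 5: the faulty run prints 'locate_pivot returns 0' where the working version prints 'locate_pivot returns 2'.
Call chain: main -> gauge_drift(-1, 5) (called at line 43).
First divergence: position 5 — shown 'locate_pivot returns 0', intended 'locate_pivot returns 2'.
Intended log window:
  3: clip_value done: 4
  4: locate_pivot start: n=5 cutoff=7
  5: locate_pivot returns 2
  6: intermediate pair 4, 2
Execution walk:
  clip_value([7, 7, 9, 10, 4]) -> 4  [called from verify_load, line 27]
  locate_pivot([7, 7, 9, 10, 4], 7) -> 0  [called from verify_load, line 28]
  fold_scores(4, 0) -> -1  [called from verify_load, line 30]
  verify_load([7, 7, 9, 10, 4], 7) -> -1  [called from main, line 41]
  gauge_drift(-1, 5) -> 4  [called from main, line 43]
Log origins:
  1: logged in verify_load at line 26
  2: logged in clip_value at line 2
  3: logged in clip_value at line 7
  4: logged in locate_pivot at line 11
  5: logged in locate_pivot at line 16
  6: logged in verify_load at line 29
  7: logged in fold_scores at line 20
  8: logged in main at line 42
  9: logged in gauge_drift at line 33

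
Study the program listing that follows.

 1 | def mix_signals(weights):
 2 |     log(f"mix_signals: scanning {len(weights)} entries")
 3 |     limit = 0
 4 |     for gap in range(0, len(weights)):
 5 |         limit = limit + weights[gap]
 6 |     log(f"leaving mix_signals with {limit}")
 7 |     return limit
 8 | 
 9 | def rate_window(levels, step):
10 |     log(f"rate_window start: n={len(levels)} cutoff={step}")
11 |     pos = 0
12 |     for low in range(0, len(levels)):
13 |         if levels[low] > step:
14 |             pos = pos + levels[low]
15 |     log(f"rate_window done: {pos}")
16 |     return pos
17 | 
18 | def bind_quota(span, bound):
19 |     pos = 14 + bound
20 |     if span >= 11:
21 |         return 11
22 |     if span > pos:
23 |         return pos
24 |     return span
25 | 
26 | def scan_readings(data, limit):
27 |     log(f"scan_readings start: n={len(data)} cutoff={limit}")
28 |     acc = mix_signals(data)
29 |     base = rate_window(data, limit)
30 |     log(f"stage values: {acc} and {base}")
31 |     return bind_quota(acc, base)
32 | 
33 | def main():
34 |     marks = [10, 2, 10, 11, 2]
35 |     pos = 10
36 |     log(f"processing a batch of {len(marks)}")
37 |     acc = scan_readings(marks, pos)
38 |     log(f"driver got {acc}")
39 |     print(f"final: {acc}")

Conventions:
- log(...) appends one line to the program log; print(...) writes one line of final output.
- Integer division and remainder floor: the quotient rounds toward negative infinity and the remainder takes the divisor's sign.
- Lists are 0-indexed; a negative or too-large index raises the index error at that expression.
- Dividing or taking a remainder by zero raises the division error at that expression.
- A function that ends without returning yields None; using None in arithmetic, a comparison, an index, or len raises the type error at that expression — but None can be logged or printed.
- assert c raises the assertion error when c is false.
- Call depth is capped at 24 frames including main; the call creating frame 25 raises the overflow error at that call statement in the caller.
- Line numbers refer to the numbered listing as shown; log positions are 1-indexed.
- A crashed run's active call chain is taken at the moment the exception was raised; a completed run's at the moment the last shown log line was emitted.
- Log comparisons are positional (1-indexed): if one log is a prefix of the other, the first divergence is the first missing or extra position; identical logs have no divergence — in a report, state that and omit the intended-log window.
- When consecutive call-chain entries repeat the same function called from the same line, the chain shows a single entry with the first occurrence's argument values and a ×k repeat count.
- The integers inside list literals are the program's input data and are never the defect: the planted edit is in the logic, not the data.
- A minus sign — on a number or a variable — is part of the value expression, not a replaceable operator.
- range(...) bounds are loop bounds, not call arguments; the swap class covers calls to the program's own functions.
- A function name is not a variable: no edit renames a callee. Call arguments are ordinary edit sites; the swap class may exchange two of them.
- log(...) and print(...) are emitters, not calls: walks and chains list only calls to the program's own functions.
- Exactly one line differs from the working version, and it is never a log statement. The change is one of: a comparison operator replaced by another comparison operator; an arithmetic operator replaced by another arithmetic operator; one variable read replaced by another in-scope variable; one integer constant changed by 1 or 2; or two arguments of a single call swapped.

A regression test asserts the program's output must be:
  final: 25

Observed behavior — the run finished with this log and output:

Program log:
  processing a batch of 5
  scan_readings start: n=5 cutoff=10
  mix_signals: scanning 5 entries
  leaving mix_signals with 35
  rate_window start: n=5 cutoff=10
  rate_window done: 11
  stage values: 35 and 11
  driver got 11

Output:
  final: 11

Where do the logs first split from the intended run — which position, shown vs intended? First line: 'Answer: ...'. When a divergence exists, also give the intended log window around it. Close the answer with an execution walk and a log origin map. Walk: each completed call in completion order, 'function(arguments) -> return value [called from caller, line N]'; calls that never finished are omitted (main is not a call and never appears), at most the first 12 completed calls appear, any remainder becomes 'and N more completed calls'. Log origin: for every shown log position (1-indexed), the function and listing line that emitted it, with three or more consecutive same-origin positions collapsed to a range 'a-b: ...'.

Answer: position 8 — the shown line 'driver got 11' should read 'driver got 25'.
Intended log window:
  6: rate_window done: 11
  7: stage values: 35 and 11
  8: driver got 25
Execution walk:
  mix_signals([10, 2, 10, 11, 2]) -> 35  [called from scan_readings, line 28]
  rate_window([10, 2, 10, 11, 2], 10) -> 11  [called from scan_readings, line 29]
  bind_quota(35, 11) -> 11  [called from scan_readings, line 31]
  scan_readings([10, 2, 10, 11, 2], 10) -> 11  [called from main, line 37]
Log origins:
  1: logged in main at line 36
  2: logged in scan_readings at line 27
  3: logged in mix_signals at line 2
  4: logged in mix_signals at line 6
  5: logged in rate_window at line 10
  6: logged in rate_window at line 15
  7: logged in scan_readings at line 30
  8: logged in main at line 38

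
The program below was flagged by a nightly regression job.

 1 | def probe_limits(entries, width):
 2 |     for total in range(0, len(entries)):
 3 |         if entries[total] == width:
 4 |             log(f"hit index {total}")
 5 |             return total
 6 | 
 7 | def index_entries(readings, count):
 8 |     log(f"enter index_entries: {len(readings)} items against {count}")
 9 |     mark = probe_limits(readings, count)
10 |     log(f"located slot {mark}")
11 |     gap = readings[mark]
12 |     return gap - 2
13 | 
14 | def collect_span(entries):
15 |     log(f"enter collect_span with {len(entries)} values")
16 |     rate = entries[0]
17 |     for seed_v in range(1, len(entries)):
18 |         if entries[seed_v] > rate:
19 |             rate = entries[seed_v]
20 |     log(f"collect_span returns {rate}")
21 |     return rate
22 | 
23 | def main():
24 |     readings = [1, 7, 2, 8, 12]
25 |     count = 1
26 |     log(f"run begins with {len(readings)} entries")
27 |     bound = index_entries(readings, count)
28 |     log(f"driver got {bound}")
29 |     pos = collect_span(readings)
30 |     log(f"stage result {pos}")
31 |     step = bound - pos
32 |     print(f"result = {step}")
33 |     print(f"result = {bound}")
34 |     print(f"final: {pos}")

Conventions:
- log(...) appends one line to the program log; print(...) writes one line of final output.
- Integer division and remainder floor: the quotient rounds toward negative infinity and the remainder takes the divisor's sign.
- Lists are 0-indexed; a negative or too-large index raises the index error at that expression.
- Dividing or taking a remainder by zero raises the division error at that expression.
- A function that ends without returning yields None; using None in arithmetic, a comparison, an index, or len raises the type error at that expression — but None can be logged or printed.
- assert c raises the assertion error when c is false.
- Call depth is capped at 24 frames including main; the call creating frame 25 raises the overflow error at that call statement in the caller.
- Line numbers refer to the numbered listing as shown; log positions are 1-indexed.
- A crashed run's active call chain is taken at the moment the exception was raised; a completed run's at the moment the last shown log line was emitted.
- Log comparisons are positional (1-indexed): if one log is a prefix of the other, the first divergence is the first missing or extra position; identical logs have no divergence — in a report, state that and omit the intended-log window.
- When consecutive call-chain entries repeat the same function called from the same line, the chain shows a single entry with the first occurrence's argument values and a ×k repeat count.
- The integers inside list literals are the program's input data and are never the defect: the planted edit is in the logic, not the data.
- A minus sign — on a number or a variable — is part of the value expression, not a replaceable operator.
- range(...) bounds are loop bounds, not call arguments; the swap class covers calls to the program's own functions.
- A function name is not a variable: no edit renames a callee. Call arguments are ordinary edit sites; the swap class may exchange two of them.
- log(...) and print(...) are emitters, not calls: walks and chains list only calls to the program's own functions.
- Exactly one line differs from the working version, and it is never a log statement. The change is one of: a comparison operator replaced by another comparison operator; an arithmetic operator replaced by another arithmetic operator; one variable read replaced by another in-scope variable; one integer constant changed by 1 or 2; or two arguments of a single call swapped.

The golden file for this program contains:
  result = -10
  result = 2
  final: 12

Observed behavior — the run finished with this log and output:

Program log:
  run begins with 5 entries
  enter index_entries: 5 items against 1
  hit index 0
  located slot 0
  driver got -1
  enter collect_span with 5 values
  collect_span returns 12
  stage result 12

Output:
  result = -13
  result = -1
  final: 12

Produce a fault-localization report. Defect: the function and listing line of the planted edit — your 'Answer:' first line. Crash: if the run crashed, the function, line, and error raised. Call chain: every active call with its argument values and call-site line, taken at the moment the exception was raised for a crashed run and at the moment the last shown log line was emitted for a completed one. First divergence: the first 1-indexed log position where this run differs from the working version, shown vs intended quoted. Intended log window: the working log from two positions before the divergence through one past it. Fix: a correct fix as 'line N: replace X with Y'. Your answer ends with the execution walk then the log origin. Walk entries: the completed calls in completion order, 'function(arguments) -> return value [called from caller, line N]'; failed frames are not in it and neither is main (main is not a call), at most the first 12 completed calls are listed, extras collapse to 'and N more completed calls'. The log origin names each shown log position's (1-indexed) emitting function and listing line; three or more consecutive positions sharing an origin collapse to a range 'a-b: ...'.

Answer: the defect is in index_entries at line 12.
Core observation: At log position 5 the runs split — shown 'driver got -1', but the working version logs 'driver got 2'.
Call chain: main.
First divergence: position 5 — shown 'driver got -1', intended 'driver got 2'.
Intended log window:
  3: hit index 0
  4: located slot 0
  5: driver got 2
  6: enter collect_span with 5 values
Execution walk:
  probe_limits([1, 7, 2, 8, 12], 1) -> 0  [called from index_entries, line 9]
  index_entries([1, 7, 2, 8, 12], 1) -> -1  [called from main, line 27]
  collect_span([1, 7, 2, 8, 12]) -> 12  [called from main, line 29]
Log origins:
  1: logged in main at line 26
  2: logged in index_entries at line 8
  3: logged in probe_limits at line 4
  4: logged in index_entries at line 10
  5: logged in main at line 28
  6: logged in collect_span at line 15
  7: logged in collect_span at line 20
  8: logged in main at line 30
A correct fix: line 12: replace `-` with `*`.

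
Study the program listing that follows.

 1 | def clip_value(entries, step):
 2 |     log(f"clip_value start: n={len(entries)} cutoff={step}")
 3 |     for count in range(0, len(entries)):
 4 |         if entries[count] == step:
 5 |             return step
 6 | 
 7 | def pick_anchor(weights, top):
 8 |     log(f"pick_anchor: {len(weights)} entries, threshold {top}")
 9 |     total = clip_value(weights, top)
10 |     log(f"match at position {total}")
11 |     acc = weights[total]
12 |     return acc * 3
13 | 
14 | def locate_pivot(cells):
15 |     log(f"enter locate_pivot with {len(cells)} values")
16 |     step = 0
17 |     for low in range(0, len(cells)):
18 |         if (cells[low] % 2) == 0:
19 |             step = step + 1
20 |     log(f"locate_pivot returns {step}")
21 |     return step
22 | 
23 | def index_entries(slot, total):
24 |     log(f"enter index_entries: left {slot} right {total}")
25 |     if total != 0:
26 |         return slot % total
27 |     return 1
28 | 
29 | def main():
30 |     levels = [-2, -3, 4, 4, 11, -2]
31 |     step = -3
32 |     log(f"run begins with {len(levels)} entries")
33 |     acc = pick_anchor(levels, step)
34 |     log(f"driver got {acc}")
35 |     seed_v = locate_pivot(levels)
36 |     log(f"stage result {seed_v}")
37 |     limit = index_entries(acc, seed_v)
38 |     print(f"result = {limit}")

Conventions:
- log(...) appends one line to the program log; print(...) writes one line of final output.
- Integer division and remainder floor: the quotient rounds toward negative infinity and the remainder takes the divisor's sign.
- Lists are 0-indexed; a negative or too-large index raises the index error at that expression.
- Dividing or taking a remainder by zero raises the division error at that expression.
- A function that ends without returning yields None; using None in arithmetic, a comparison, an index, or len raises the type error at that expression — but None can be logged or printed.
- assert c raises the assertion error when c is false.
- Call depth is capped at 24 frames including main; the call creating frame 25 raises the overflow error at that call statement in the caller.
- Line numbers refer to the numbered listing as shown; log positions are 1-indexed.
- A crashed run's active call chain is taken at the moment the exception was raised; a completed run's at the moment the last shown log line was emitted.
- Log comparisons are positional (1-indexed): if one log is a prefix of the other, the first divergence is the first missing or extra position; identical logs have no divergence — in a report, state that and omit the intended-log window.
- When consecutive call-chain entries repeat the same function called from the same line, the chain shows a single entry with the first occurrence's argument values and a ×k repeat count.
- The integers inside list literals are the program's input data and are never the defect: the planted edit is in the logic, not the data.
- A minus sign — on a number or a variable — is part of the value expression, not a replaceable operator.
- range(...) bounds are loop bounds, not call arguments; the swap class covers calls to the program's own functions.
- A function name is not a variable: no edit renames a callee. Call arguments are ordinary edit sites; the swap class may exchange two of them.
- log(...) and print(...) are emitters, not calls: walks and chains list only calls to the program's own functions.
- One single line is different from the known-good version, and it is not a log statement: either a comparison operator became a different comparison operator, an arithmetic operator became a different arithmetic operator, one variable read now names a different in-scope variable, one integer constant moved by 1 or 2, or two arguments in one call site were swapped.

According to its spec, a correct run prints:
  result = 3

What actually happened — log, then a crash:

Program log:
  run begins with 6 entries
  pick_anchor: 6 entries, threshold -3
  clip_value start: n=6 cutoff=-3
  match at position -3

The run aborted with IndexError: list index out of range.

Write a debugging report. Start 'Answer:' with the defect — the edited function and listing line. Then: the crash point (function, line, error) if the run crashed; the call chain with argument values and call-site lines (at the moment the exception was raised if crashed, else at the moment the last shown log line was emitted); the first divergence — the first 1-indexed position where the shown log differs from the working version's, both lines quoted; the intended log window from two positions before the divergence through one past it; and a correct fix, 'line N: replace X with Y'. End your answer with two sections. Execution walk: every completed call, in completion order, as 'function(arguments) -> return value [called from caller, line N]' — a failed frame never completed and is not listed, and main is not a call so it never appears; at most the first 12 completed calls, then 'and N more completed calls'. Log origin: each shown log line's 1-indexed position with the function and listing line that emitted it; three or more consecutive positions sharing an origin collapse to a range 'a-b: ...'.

Answer: the defect is in clip_value at line 5.
Key fact: Position 4 is the first bad log line: 'match at position -3' should read 'match at position 1'.
Crash: pick_anchor, line 11, IndexError.
Call chain: main -> pick_anchor([-2, -3, 4, 4, 11, -2], -3) (called at line 33).
First divergence: position 4 — the shown line 'match at position -3' should read 'match at position 1'.
Intended log window:
  2: pick_anchor: 6 entries, threshold -3
  3: clip_value start: n=6 cutoff=-3
  4: match at position 1
  5: driver got -9
Execution walk:
  clip_value([-2, -3, 4, 4, 11, -2], -3) -> -3  [called from pick_anchor, line 9]
Origin of each log line:
  1: logged in main at line 32
  2: logged in pick_anchor at line 8
  3: logged in clip_value at line 2
  4: logged in pick_anchor at line 10
A correct fix: line 5: replace `step` with `count`.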